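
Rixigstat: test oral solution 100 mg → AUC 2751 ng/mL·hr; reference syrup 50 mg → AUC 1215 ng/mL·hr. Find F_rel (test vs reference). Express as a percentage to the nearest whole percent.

F_rel = (AUC_test/D_test) / (AUC_ref/D_ref)
      = (2751/100) / (1215/50)
      = 27.51 / 24.3 = 1.1321 = 113.21%

F_rel = 113%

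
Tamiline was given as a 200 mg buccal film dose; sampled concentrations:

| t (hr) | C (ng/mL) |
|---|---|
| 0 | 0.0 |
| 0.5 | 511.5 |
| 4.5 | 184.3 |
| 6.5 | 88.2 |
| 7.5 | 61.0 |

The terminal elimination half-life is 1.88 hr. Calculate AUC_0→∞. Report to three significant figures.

AUC = 2030 ng/mL·hr

Trapezoidal AUC_0→7.5:
  [0→0.5]: (0.0+511.5)/2 × 0.5 = 127.875
  [0.5→4.5]: (511.5+184.3)/2 × 4 = 1391.6
  [4.5→6.5]: (184.3+88.2)/2 × 2 = 272.5
  [6.5→7.5]: (88.2+61.0)/2 × 1 = 74.6
  Sum = 1866.575 ng/mL·hr
k_e = ln2 / t½ = 0.693147 / 1.88 = 0.3687 hr^-1
Extrapolated tail: C_last / k_e = 61.0 / 0.3687 = 165.446
AUC_0→∞ = 1866.575 + 165.446 = 2032.021 ng/mL·hr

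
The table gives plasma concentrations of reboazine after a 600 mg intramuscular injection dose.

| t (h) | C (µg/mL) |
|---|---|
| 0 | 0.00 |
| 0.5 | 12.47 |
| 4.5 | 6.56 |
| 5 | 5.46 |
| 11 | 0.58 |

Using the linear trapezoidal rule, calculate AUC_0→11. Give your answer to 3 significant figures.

Trapezoidal AUC_0→11:
  [0→0.5]: (0.00+12.47)/2 × 0.5 = 3.1175
  [0.5→4.5]: (12.47+6.56)/2 × 4 = 38.06
  [4.5→5]: (6.56+5.46)/2 × 0.5 = 3.005
  [5→11]: (5.46+0.58)/2 × 6 = 18.12
  Sum = 62.3025 µg/mL·h

AUC = 62.3 µg/mL·h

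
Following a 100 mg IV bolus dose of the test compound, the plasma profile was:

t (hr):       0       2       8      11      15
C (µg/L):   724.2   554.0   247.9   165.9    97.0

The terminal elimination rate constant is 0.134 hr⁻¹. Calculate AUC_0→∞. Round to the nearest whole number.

Trapezoidal AUC_0→15:
  [0→2]: (724.2+554.0)/2 × 2 = 1278.2
  [2→8]: (554.0+247.9)/2 × 6 = 2405.7
  [8→11]: (247.9+165.9)/2 × 3 = 620.7
  [11→15]: (165.9+97.0)/2 × 4 = 525.8
  Sum = 4830.4 µg/L·hr
Extrapolated tail: C_last / k_e = 97.0 / 0.134 = 723.881
AUC_0→∞ = 4830.4 + 723.881 = 5554.281 µg/L·hr

AUC = 5554 µg/L·hr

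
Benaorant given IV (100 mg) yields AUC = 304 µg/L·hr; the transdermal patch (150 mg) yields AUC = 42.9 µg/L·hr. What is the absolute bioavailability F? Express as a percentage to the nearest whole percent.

F = 9%

F = (AUC_ev / D_ev) / (AUC_iv / D_iv)
  = (42.9/150) / (304/100)
  = 0.286 / 3.04 = 0.0941
  = 9.41%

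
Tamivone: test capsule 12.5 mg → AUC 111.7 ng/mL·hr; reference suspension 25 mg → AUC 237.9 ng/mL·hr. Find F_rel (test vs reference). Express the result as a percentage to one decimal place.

F_rel = 93.9%

F_rel = (AUC_test/D_test) / (AUC_ref/D_ref)
      = (111.7/12.5) / (237.9/25)
      = 8.936 / 9.516 = 0.9391 = 93.91%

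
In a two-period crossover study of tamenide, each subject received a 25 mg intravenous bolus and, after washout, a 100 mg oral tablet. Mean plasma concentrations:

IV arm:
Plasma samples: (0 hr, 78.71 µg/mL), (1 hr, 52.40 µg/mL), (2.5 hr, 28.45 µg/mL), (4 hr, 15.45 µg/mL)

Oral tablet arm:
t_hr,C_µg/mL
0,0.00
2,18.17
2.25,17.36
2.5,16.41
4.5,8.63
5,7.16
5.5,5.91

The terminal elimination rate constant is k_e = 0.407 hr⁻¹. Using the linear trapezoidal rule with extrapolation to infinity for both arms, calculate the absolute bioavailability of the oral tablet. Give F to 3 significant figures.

Trapezoidal AUC_0→4 (IV):
  [0→1]: (78.71+52.40)/2 × 1 = 65.555
  [1→2.5]: (52.40+28.45)/2 × 1.5 = 60.6375
  [2.5→4]: (28.45+15.45)/2 × 1.5 = 32.925
  Sum = 159.1175 µg/mL·hr
IV tail: 15.45/0.407 = 37.961; AUC_iv,0→∞ = 159.1175 + 37.961 = 197.0785 µg/mL·hr
Trapezoidal AUC_0→5.5 (oral tablet):
  [0→2]: (0.00+18.17)/2 × 2 = 18.17
  [2→2.25]: (18.17+17.36)/2 × 0.25 = 4.44125
  [2.25→2.5]: (17.36+16.41)/2 × 0.25 = 4.22125
  [2.5→4.5]: (16.41+8.63)/2 × 2 = 25.04
  [4.5→5]: (8.63+7.16)/2 × 0.5 = 3.9475
  [5→5.5]: (7.16+5.91)/2 × 0.5 = 3.2675
  Sum = 59.0875 µg/mL·hr
oral tablet tail: 5.91/0.407 = 14.521; AUC_ev,0→∞ = 59.0875 + 14.521 = 73.6085 µg/mL·hr
F = (AUC_ev/D_ev)/(AUC_iv/D_iv) = (73.6085/100)/(197.0785/25) = 0.736085/7.88314 = 0.0934

F = 0.0934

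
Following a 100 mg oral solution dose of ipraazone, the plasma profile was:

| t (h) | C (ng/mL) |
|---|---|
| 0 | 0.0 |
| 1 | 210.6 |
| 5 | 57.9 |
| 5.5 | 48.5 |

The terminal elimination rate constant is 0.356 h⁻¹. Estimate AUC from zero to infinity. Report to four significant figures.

AUC = 805.1 ng/mL·h

Trapezoidal AUC_0→5.5:
  [0→1]: (0.0+210.6)/2 × 1 = 105.3
  [1→5]: (210.6+57.9)/2 × 4 = 537.0
  [5→5.5]: (57.9+48.5)/2 × 0.5 = 26.6
  Sum = 668.9 ng/mL·h
Extrapolated tail: C_last / k_e = 48.5 / 0.356 = 136.236
AUC_0→∞ = 668.9 + 136.236 = 805.136 ng/mL·h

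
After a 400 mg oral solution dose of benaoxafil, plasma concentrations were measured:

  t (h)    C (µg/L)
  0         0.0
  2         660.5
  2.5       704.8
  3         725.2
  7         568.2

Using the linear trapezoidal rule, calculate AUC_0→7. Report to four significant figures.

Trapezoidal AUC_0→7:
  [0→2]: (0.0+660.5)/2 × 2 = 660.5
  [2→2.5]: (660.5+704.8)/2 × 0.5 = 341.325
  [2.5→3]: (704.8+725.2)/2 × 0.5 = 357.5
  [3→7]: (725.2+568.2)/2 × 4 = 2586.8
  Sum = 3946.125 µg/L·h

AUC = 3946 µg/L·h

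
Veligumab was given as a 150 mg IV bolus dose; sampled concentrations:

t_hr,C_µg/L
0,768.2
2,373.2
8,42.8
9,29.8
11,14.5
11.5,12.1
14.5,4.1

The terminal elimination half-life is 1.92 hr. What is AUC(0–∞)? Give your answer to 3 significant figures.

Trapezoidal AUC_0→14.5:
  [0→2]: (768.2+373.2)/2 × 2 = 1141.4
  [2→8]: (373.2+42.8)/2 × 6 = 1248.0
  [8→9]: (42.8+29.8)/2 × 1 = 36.3
  [9→11]: (29.8+14.5)/2 × 2 = 44.3
  [11→11.5]: (14.5+12.1)/2 × 0.5 = 6.65
  [11.5→14.5]: (12.1+4.1)/2 × 3 = 24.3
  Sum = 2500.95 µg/L·hr
k_e = ln2 / t½ = 0.693147 / 1.92 = 0.3610 hr^-1
Extrapolated tail: C_last / k_e = 4.1 / 0.361 = 11.357
AUC_0→∞ = 2500.95 + 11.357 = 2512.307 µg/L·hr

AUC = 2510 µg/L·hr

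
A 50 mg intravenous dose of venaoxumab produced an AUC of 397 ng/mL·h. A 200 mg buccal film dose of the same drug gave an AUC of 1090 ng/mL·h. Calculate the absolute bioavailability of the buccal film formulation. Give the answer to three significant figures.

F = 0.686

F = (AUC_ev / D_ev) / (AUC_iv / D_iv)
  = (1090/200) / (397/50)
  = 5.45 / 7.94 = 0.6864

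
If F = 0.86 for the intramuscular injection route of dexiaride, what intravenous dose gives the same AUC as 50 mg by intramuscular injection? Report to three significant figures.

D_iv = 43.0 mg

Systemic exposure from an extravascular dose = F × D_ev, so the equivalent IV dose is F × D_ev.
D_iv = F × D_ev = 0.86 × 50 = 43 mg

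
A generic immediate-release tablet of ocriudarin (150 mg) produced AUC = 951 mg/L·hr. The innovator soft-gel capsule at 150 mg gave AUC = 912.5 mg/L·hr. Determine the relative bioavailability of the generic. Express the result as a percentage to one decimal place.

F_rel = (AUC_test/D_test) / (AUC_ref/D_ref)
      = (951/150) / (912.5/150)
      = 6.34 / 6.08333 = 1.0422 = 104.22%

F_rel = 104.2%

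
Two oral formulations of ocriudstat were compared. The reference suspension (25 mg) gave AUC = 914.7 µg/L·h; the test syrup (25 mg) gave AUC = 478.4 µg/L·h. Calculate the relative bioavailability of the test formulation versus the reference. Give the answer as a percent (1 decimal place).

F_rel = 52.3%

F_rel = (AUC_test/D_test) / (AUC_ref/D_ref)
      = (478.4/25) / (914.7/25)
      = 19.136 / 36.588 = 0.5230 = 52.30%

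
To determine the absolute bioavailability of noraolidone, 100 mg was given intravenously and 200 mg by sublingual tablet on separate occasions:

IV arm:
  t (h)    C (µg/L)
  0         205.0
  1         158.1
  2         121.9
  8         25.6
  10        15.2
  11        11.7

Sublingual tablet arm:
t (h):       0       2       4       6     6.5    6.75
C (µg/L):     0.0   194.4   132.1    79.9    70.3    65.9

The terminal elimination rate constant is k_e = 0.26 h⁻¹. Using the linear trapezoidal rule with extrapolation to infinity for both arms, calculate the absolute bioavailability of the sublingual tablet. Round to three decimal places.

F = 0.603

Trapezoidal AUC_0→11 (IV):
  [0→1]: (205.0+158.1)/2 × 1 = 181.55
  [1→2]: (158.1+121.9)/2 × 1 = 140.0
  [2→8]: (121.9+25.6)/2 × 6 = 442.5
  [8→10]: (25.6+15.2)/2 × 2 = 40.8
  [10→11]: (15.2+11.7)/2 × 1 = 13.45
  Sum = 818.3 µg/L·h
IV tail: 11.7/0.26 = 45.000; AUC_iv,0→∞ = 818.3 + 45.000 = 863.3 µg/L·h
Trapezoidal AUC_0→6.75 (sublingual tablet):
  [0→2]: (0.0+194.4)/2 × 2 = 194.4
  [2→4]: (194.4+132.1)/2 × 2 = 326.5
  [4→6]: (132.1+79.9)/2 × 2 = 212.0
  [6→6.5]: (79.9+70.3)/2 × 0.5 = 37.55
  [6.5→6.75]: (70.3+65.9)/2 × 0.25 = 17.025
  Sum = 787.475 µg/L·h
sublingual tablet tail: 65.9/0.26 = 253.462; AUC_ev,0→∞ = 787.475 + 253.462 = 1040.937 µg/L·h
F = (AUC_ev/D_ev)/(AUC_iv/D_iv) = (1040.937/200)/(863.3/100) = 5.204685/8.633 = 0.6029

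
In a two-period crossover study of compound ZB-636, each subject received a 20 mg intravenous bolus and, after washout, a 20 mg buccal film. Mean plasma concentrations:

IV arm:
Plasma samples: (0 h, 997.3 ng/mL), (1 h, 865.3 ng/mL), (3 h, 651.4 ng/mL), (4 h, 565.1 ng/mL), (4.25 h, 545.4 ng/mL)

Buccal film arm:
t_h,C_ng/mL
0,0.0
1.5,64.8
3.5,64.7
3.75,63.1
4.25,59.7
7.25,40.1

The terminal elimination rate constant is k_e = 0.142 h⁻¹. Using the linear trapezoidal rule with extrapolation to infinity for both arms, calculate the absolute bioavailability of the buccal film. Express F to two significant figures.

Trapezoidal AUC_0→4.25 (IV):
  [0→1]: (997.3+865.3)/2 × 1 = 931.3
  [1→3]: (865.3+651.4)/2 × 2 = 1516.7
  [3→4]: (651.4+565.1)/2 × 1 = 608.25
  [4→4.25]: (565.1+545.4)/2 × 0.25 = 138.8125
  Sum = 3195.0625 ng/mL·h
IV tail: 545.4/0.142 = 3840.845; AUC_iv,0→∞ = 3195.0625 + 3840.845 = 7035.9075 ng/mL·h
Trapezoidal AUC_0→7.25 (buccal film):
  [0→1.5]: (0.0+64.8)/2 × 1.5 = 48.6
  [1.5→3.5]: (64.8+64.7)/2 × 2 = 129.5
  [3.5→3.75]: (64.7+63.1)/2 × 0.25 = 15.975
  [3.75→4.25]: (63.1+59.7)/2 × 0.5 = 30.7
  [4.25→7.25]: (59.7+40.1)/2 × 3 = 149.7
  Sum = 374.475 ng/mL·h
buccal film tail: 40.1/0.142 = 282.394; AUC_ev,0→∞ = 374.475 + 282.394 = 656.869 ng/mL·h
F = (AUC_ev/D_ev)/(AUC_iv/D_iv) = (656.869/20)/(7035.9075/20) = 32.84345/351.795 = 0.0934

F = 0.093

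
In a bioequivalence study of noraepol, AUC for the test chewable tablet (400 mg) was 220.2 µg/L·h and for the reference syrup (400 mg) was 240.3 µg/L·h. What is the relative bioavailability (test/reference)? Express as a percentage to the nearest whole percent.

F_rel = 92%

F_rel = (AUC_test/D_test) / (AUC_ref/D_ref)
      = (220.2/400) / (240.3/400)
      = 0.5505 / 0.60075 = 0.9164 = 91.64%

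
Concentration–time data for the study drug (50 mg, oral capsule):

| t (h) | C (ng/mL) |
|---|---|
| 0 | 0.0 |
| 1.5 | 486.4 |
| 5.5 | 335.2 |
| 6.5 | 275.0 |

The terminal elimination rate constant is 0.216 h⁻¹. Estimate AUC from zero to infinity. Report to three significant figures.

AUC = 3590 ng/mL·h

Trapezoidal AUC_0→6.5:
  [0→1.5]: (0.0+486.4)/2 × 1.5 = 364.8
  [1.5→5.5]: (486.4+335.2)/2 × 4 = 1643.2
  [5.5→6.5]: (335.2+275.0)/2 × 1 = 305.1
  Sum = 2313.1 ng/mL·h
Extrapolated tail: C_last / k_e = 275.0 / 0.216 = 1273.148
AUC_0→∞ = 2313.1 + 1273.148 = 3586.248 ng/mL·h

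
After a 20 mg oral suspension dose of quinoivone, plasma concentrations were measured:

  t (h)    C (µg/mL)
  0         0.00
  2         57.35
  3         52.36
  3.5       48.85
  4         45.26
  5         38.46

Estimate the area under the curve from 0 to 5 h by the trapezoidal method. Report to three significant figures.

Trapezoidal AUC_0→5:
  [0→2]: (0.00+57.35)/2 × 2 = 57.35
  [2→3]: (57.35+52.36)/2 × 1 = 54.855
  [3→3.5]: (52.36+48.85)/2 × 0.5 = 25.3025
  [3.5→4]: (48.85+45.26)/2 × 0.5 = 23.5275
  [4→5]: (45.26+38.46)/2 × 1 = 41.86
  Sum = 202.895 µg/mL·h

AUC = 203 µg/mL·h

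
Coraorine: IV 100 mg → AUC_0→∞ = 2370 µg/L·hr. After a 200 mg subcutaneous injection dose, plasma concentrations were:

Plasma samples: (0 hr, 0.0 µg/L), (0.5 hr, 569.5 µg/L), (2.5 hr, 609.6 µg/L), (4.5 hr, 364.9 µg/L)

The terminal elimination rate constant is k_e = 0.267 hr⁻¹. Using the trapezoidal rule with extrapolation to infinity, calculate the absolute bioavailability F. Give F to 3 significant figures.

F = 0.773

Trapezoidal AUC_0→4.5 (subcutaneous injection):
  [0→0.5]: (0.0+569.5)/2 × 0.5 = 142.375
  [0.5→2.5]: (569.5+609.6)/2 × 2 = 1179.1
  [2.5→4.5]: (609.6+364.9)/2 × 2 = 974.5
  Sum = 2295.975 µg/L·hr
Tail: C_last/k_e = 364.9/0.267 = 1366.667
AUC_0→∞ (subcutaneous injection) = 2295.975 + 1366.667 = 3662.642 µg/L·hr
F = (AUC_ev/D_ev)/(AUC_iv/D_iv) = (3662.642/200)/(2370/100) = 18.31321/23.7 = 0.7727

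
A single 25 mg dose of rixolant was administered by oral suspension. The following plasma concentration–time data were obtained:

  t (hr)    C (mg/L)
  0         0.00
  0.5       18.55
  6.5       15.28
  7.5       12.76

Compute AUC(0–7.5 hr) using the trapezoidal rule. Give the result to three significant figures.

Trapezoidal AUC_0→7.5:
  [0→0.5]: (0.00+18.55)/2 × 0.5 = 4.6375
  [0.5→6.5]: (18.55+15.28)/2 × 6 = 101.49
  [6.5→7.5]: (15.28+12.76)/2 × 1 = 14.02
  Sum = 120.1475 mg/L·hr

AUC = 120 mg/L·hr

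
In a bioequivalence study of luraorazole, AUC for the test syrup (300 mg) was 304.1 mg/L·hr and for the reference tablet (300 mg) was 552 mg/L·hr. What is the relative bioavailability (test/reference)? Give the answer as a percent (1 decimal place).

F_rel = (AUC_test/D_test) / (AUC_ref/D_ref)
      = (304.1/300) / (552/300)
      = 1.01367 / 1.84 = 0.5509 = 55.09%

F_rel = 55.1%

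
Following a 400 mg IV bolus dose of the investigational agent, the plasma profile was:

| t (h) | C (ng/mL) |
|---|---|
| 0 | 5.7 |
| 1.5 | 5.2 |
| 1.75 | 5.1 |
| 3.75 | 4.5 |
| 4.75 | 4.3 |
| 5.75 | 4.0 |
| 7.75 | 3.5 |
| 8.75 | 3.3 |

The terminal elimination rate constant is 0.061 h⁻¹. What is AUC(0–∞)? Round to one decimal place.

AUC = 92.6 ng/mL·h

Trapezoidal AUC_0→8.75:
  [0→1.5]: (5.7+5.2)/2 × 1.5 = 8.175
  [1.5→1.75]: (5.2+5.1)/2 × 0.25 = 1.2875
  [1.75→3.75]: (5.1+4.5)/2 × 2 = 9.6
  [3.75→4.75]: (4.5+4.3)/2 × 1 = 4.4
  [4.75→5.75]: (4.3+4.0)/2 × 1 = 4.15
  [5.75→7.75]: (4.0+3.5)/2 × 2 = 7.5
  [7.75→8.75]: (3.5+3.3)/2 × 1 = 3.4
  Sum = 38.5125 ng/mL·h
Extrapolated tail: C_last / k_e = 3.3 / 0.061 = 54.098
AUC_0→∞ = 38.5125 + 54.098 = 92.6105 ng/mL·h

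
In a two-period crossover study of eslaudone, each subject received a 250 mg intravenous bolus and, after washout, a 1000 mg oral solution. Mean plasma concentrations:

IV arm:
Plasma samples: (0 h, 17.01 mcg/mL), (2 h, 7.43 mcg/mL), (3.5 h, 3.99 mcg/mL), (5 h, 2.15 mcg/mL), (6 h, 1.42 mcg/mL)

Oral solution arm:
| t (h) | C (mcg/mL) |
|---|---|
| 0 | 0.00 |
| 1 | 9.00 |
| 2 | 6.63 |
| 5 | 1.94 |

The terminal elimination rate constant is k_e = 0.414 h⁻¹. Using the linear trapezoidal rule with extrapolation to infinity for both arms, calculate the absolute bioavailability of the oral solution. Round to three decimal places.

F = 0.174

Trapezoidal AUC_0→6 (IV):
  [0→2]: (17.01+7.43)/2 × 2 = 24.44
  [2→3.5]: (7.43+3.99)/2 × 1.5 = 8.565
  [3.5→5]: (3.99+2.15)/2 × 1.5 = 4.605
  [5→6]: (2.15+1.42)/2 × 1 = 1.785
  Sum = 39.395 mcg/mL·h
IV tail: 1.42/0.414 = 3.430; AUC_iv,0→∞ = 39.395 + 3.430 = 42.825 mcg/mL·h
Trapezoidal AUC_0→5 (oral solution):
  [0→1]: (0.00+9.00)/2 × 1 = 4.5
  [1→2]: (9.00+6.63)/2 × 1 = 7.815
  [2→5]: (6.63+1.94)/2 × 3 = 12.855
  Sum = 25.17 mcg/mL·h
oral solution tail: 1.94/0.414 = 4.686; AUC_ev,0→∞ = 25.17 + 4.686 = 29.856 mcg/mL·h
F = (AUC_ev/D_ev)/(AUC_iv/D_iv) = (29.856/1000)/(42.825/250) = 0.029856/0.1713 = 0.1743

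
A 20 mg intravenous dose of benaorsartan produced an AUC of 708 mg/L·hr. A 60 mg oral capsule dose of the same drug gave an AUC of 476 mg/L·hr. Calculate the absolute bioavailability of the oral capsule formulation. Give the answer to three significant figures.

F = (AUC_ev / D_ev) / (AUC_iv / D_iv)
  = (476/60) / (708/20)
  = 7.93333 / 35.4 = 0.2241

F = 0.224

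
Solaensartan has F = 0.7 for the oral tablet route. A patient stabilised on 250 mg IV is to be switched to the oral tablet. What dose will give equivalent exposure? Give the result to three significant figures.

For equal systemic exposure: F × D_ev = D_iv
D_ev = D_iv / F = 250 / 0.7 = 357.143 mg

D_oral = 357 mg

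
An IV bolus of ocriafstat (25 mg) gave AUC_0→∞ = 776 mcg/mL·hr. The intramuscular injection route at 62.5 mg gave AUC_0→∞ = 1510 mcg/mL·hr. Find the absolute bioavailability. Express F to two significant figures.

F = 0.78

F = (AUC_ev / D_ev) / (AUC_iv / D_iv)
  = (1510/62.5) / (776/25)
  = 24.16 / 31.04 = 0.7784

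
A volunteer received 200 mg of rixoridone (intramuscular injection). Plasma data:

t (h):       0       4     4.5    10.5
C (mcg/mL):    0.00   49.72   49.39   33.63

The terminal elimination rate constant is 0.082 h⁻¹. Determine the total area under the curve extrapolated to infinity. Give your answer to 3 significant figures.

AUC = 783 mcg/mL·h

Trapezoidal AUC_0→10.5:
  [0→4]: (0.00+49.72)/2 × 4 = 99.44
  [4→4.5]: (49.72+49.39)/2 × 0.5 = 24.7775
  [4.5→10.5]: (49.39+33.63)/2 × 6 = 249.06
  Sum = 373.2775 mcg/mL·h
Extrapolated tail: C_last / k_e = 33.63 / 0.082 = 410.122
AUC_0→∞ = 373.2775 + 410.122 = 783.3995 mcg/mL·h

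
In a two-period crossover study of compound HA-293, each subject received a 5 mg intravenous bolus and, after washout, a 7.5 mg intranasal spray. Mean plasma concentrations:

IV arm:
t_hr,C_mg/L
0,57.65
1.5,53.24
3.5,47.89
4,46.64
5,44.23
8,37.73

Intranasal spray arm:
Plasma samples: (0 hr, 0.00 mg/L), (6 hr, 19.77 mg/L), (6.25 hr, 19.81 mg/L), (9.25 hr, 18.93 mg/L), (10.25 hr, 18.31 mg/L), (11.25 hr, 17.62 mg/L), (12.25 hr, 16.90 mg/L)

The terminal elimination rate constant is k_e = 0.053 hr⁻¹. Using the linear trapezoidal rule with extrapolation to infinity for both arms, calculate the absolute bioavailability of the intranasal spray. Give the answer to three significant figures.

Trapezoidal AUC_0→8 (IV):
  [0→1.5]: (57.65+53.24)/2 × 1.5 = 83.1675
  [1.5→3.5]: (53.24+47.89)/2 × 2 = 101.13
  [3.5→4]: (47.89+46.64)/2 × 0.5 = 23.6325
  [4→5]: (46.64+44.23)/2 × 1 = 45.435
  [5→8]: (44.23+37.73)/2 × 3 = 122.94
  Sum = 376.305 mg/L·hr
IV tail: 37.73/0.053 = 711.887; AUC_iv,0→∞ = 376.305 + 711.887 = 1088.192 mg/L·hr
Trapezoidal AUC_0→12.25 (intranasal spray):
  [0→6]: (0.00+19.77)/2 × 6 = 59.31
  [6→6.25]: (19.77+19.81)/2 × 0.25 = 4.9475
  [6.25→9.25]: (19.81+18.93)/2 × 3 = 58.11
  [9.25→10.25]: (18.93+18.31)/2 × 1 = 18.62
  [10.25→11.25]: (18.31+17.62)/2 × 1 = 17.965
  [11.25→12.25]: (17.62+16.90)/2 × 1 = 17.26
  Sum = 176.2125 mg/L·hr
intranasal spray tail: 16.90/0.053 = 318.868; AUC_ev,0→∞ = 176.2125 + 318.868 = 495.0805 mg/L·hr
F = (AUC_ev/D_ev)/(AUC_iv/D_iv) = (495.0805/7.5)/(1088.192/5) = 66.0107/217.6384 = 0.3033

F = 0.303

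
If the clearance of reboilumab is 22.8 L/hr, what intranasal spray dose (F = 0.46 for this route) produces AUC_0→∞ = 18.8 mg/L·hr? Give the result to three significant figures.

Dose = CL × AUC_0→∞ / F
     = 22.8 × 18.8 / 0.46 = 931.826 mg

Dose = 932 mg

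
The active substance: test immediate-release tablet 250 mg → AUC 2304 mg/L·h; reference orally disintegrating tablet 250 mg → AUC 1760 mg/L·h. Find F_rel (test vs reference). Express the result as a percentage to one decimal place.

F_rel = 130.9%

F_rel = (AUC_test/D_test) / (AUC_ref/D_ref)
      = (2304/250) / (1760/250)
      = 9.216 / 7.04 = 1.3091 = 130.91%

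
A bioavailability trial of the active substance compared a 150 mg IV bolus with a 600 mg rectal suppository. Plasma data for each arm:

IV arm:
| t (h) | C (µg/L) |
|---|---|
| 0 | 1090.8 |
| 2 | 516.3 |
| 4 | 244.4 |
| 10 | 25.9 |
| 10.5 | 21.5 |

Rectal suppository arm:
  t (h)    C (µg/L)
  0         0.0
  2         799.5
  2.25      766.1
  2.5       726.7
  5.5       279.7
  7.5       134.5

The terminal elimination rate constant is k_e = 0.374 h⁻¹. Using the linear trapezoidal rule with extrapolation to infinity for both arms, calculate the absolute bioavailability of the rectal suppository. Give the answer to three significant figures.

Trapezoidal AUC_0→10.5 (IV):
  [0→2]: (1090.8+516.3)/2 × 2 = 1607.1
  [2→4]: (516.3+244.4)/2 × 2 = 760.7
  [4→10]: (244.4+25.9)/2 × 6 = 810.9
  [10→10.5]: (25.9+21.5)/2 × 0.5 = 11.85
  Sum = 3190.55 µg/L·h
IV tail: 21.5/0.374 = 57.487; AUC_iv,0→∞ = 3190.55 + 57.487 = 3248.037 µg/L·h
Trapezoidal AUC_0→7.5 (rectal suppository):
  [0→2]: (0.0+799.5)/2 × 2 = 799.5
  [2→2.25]: (799.5+766.1)/2 × 0.25 = 195.7
  [2.25→2.5]: (766.1+726.7)/2 × 0.25 = 186.6
  [2.5→5.5]: (726.7+279.7)/2 × 3 = 1509.6
  [5.5→7.5]: (279.7+134.5)/2 × 2 = 414.2
  Sum = 3105.6 µg/L·h
rectal suppository tail: 134.5/0.374 = 359.626; AUC_ev,0→∞ = 3105.6 + 359.626 = 3465.226 µg/L·h
F = (AUC_ev/D_ev)/(AUC_iv/D_iv) = (3465.226/600)/(3248.037/150) = 5.77538/21.65358 = 0.2667

F = 0.267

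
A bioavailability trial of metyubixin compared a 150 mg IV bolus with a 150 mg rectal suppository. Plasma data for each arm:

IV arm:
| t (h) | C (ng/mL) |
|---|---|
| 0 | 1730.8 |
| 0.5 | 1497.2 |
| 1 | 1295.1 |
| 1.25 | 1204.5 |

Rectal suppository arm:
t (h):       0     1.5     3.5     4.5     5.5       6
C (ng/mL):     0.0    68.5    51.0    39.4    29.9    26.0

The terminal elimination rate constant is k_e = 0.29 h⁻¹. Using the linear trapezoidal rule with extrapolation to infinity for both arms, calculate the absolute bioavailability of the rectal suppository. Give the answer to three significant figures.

F = 0.0593

Trapezoidal AUC_0→1.25 (IV):
  [0→0.5]: (1730.8+1497.2)/2 × 0.5 = 807.0
  [0.5→1]: (1497.2+1295.1)/2 × 0.5 = 698.075
  [1→1.25]: (1295.1+1204.5)/2 × 0.25 = 312.45
  Sum = 1817.525 ng/mL·h
IV tail: 1204.5/0.29 = 4153.448; AUC_iv,0→∞ = 1817.525 + 4153.448 = 5970.973 ng/mL·h
Trapezoidal AUC_0→6 (rectal suppository):
  [0→1.5]: (0.0+68.5)/2 × 1.5 = 51.375
  [1.5→3.5]: (68.5+51.0)/2 × 2 = 119.5
  [3.5→4.5]: (51.0+39.4)/2 × 1 = 45.2
  [4.5→5.5]: (39.4+29.9)/2 × 1 = 34.65
  [5.5→6]: (29.9+26.0)/2 × 0.5 = 13.975
  Sum = 264.7 ng/mL·h
rectal suppository tail: 26.0/0.29 = 89.655; AUC_ev,0→∞ = 264.7 + 89.655 = 354.355 ng/mL·h
F = (AUC_ev/D_ev)/(AUC_iv/D_iv) = (354.355/150)/(5970.973/150) = 2.36237/39.8065 = 0.0593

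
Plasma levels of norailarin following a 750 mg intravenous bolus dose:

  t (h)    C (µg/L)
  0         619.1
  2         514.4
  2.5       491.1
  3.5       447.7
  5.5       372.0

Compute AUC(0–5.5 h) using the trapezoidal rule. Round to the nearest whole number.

AUC = 2674 µg/L·h

Trapezoidal AUC_0→5.5:
  [0→2]: (619.1+514.4)/2 × 2 = 1133.5
  [2→2.5]: (514.4+491.1)/2 × 0.5 = 251.375
  [2.5→3.5]: (491.1+447.7)/2 × 1 = 469.4
  [3.5→5.5]: (447.7+372.0)/2 × 2 = 819.7
  Sum = 2673.975 µg/L·h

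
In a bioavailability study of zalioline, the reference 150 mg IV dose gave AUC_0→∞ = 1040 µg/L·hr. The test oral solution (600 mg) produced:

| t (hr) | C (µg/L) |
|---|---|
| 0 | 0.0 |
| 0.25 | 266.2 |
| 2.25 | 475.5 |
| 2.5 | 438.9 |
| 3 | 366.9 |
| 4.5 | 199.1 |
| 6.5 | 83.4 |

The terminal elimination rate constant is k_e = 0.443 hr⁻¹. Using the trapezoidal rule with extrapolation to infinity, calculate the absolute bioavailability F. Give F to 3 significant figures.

F = 0.477

Trapezoidal AUC_0→6.5 (oral solution):
  [0→0.25]: (0.0+266.2)/2 × 0.25 = 33.275
  [0.25→2.25]: (266.2+475.5)/2 × 2 = 741.7
  [2.25→2.5]: (475.5+438.9)/2 × 0.25 = 114.3
  [2.5→3]: (438.9+366.9)/2 × 0.5 = 201.45
  [3→4.5]: (366.9+199.1)/2 × 1.5 = 424.5
  [4.5→6.5]: (199.1+83.4)/2 × 2 = 282.5
  Sum = 1797.725 µg/L·hr
Tail: C_last/k_e = 83.4/0.443 = 188.262
AUC_0→∞ (oral solution) = 1797.725 + 188.262 = 1985.987 µg/L·hr
F = (AUC_ev/D_ev)/(AUC_iv/D_iv) = (1985.987/600)/(1040/150) = 3.30998/6.93333 = 0.4774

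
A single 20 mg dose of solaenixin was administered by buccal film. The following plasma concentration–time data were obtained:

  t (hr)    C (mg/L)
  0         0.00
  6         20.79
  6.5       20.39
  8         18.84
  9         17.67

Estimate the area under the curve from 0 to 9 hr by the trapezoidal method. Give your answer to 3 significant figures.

AUC = 120 mg/L·hr

Trapezoidal AUC_0→9:
  [0→6]: (0.00+20.79)/2 × 6 = 62.37
  [6→6.5]: (20.79+20.39)/2 × 0.5 = 10.295
  [6.5→8]: (20.39+18.84)/2 × 1.5 = 29.4225
  [8→9]: (18.84+17.67)/2 × 1 = 18.255
  Sum = 120.3425 mg/L·hr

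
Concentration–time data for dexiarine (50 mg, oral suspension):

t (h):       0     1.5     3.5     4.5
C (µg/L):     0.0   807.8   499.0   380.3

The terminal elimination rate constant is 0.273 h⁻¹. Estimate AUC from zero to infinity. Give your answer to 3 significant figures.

Trapezoidal AUC_0→4.5:
  [0→1.5]: (0.0+807.8)/2 × 1.5 = 605.85
  [1.5→3.5]: (807.8+499.0)/2 × 2 = 1306.8
  [3.5→4.5]: (499.0+380.3)/2 × 1 = 439.65
  Sum = 2352.3 µg/L·h
Extrapolated tail: C_last / k_e = 380.3 / 0.273 = 1393.040
AUC_0→∞ = 2352.3 + 1393.040 = 3745.34 µg/L·h

AUC = 3750 µg/L·h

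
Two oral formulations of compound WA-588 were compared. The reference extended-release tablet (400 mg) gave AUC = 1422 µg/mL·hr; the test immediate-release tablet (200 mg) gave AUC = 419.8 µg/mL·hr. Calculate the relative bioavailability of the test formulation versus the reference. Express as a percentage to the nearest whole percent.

F_rel = 59%

F_rel = (AUC_test/D_test) / (AUC_ref/D_ref)
      = (419.8/200) / (1422/400)
      = 2.099 / 3.555 = 0.5904 = 59.04%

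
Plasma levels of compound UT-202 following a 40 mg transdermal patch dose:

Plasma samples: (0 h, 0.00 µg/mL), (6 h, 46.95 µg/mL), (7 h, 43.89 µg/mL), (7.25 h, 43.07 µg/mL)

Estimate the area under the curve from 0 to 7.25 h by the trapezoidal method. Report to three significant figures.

AUC = 197 µg/mL·h

Trapezoidal AUC_0→7.25:
  [0→6]: (0.00+46.95)/2 × 6 = 140.85
  [6→7]: (46.95+43.89)/2 × 1 = 45.42
  [7→7.25]: (43.89+43.07)/2 × 0.25 = 10.87
  Sum = 197.14 µg/mL·h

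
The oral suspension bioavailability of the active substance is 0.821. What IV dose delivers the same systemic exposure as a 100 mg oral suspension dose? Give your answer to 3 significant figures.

D_iv = 82.1 mg

Systemic exposure from an extravascular dose = F × D_ev, so the equivalent IV dose is F × D_ev.
D_iv = F × D_ev = 0.821 × 100 = 82.1 mg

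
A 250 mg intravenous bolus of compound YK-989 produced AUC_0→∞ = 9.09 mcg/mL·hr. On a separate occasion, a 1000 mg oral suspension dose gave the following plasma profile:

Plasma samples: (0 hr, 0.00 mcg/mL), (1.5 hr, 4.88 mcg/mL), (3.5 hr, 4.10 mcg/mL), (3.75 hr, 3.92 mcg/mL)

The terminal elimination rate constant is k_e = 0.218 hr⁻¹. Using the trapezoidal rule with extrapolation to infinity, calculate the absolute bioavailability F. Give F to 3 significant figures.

Trapezoidal AUC_0→3.75 (oral suspension):
  [0→1.5]: (0.00+4.88)/2 × 1.5 = 3.66
  [1.5→3.5]: (4.88+4.10)/2 × 2 = 8.98
  [3.5→3.75]: (4.10+3.92)/2 × 0.25 = 1.0025
  Sum = 13.6425 mcg/mL·hr
Tail: C_last/k_e = 3.92/0.218 = 17.982
AUC_0→∞ (oral suspension) = 13.6425 + 17.982 = 31.6245 mcg/mL·hr
F = (AUC_ev/D_ev)/(AUC_iv/D_iv) = (31.6245/1000)/(9.09/250) = 0.0316245/0.03636 = 0.8698

F = 0.870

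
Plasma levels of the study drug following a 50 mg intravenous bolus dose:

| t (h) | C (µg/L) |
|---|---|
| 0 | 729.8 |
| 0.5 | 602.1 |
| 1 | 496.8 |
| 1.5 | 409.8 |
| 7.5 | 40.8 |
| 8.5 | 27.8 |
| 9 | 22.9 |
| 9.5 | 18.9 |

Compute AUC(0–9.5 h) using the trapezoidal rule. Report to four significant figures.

Trapezoidal AUC_0→9.5:
  [0→0.5]: (729.8+602.1)/2 × 0.5 = 332.975
  [0.5→1]: (602.1+496.8)/2 × 0.5 = 274.725
  [1→1.5]: (496.8+409.8)/2 × 0.5 = 226.65
  [1.5→7.5]: (409.8+40.8)/2 × 6 = 1351.8
  [7.5→8.5]: (40.8+27.8)/2 × 1 = 34.3
  [8.5→9]: (27.8+22.9)/2 × 0.5 = 12.675
  [9→9.5]: (22.9+18.9)/2 × 0.5 = 10.45
  Sum = 2243.575 µg/L·h

AUC = 2244 µg/L·h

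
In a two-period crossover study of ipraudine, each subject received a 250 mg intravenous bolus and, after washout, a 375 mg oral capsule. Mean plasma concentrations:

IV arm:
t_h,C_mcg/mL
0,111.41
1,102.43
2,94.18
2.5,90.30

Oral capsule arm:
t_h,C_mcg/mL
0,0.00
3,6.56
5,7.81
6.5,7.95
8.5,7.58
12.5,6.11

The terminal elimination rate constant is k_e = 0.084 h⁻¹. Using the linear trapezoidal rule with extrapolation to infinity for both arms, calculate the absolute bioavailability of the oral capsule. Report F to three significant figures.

Trapezoidal AUC_0→2.5 (IV):
  [0→1]: (111.41+102.43)/2 × 1 = 106.92
  [1→2]: (102.43+94.18)/2 × 1 = 98.305
  [2→2.5]: (94.18+90.30)/2 × 0.5 = 46.12
  Sum = 251.345 mcg/mL·h
IV tail: 90.30/0.084 = 1075.000; AUC_iv,0→∞ = 251.345 + 1075.000 = 1326.345 mcg/mL·h
Trapezoidal AUC_0→12.5 (oral capsule):
  [0→3]: (0.00+6.56)/2 × 3 = 9.84
  [3→5]: (6.56+7.81)/2 × 2 = 14.37
  [5→6.5]: (7.81+7.95)/2 × 1.5 = 11.82
  [6.5→8.5]: (7.95+7.58)/2 × 2 = 15.53
  [8.5→12.5]: (7.58+6.11)/2 × 4 = 27.38
  Sum = 78.94 mcg/mL·h
oral capsule tail: 6.11/0.084 = 72.738; AUC_ev,0→∞ = 78.94 + 72.738 = 151.678 mcg/mL·h
F = (AUC_ev/D_ev)/(AUC_iv/D_iv) = (151.678/375)/(1326.345/250) = 0.404475/5.30538 = 0.0762

F = 0.0762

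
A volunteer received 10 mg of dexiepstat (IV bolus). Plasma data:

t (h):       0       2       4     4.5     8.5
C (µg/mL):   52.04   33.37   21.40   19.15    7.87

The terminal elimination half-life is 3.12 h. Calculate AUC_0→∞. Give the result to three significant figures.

AUC = 240 µg/mL·h

Trapezoidal AUC_0→8.5:
  [0→2]: (52.04+33.37)/2 × 2 = 85.41
  [2→4]: (33.37+21.40)/2 × 2 = 54.77
  [4→4.5]: (21.40+19.15)/2 × 0.5 = 10.1375
  [4.5→8.5]: (19.15+7.87)/2 × 4 = 54.04
  Sum = 204.3575 µg/mL·h
k_e = ln2 / t½ = 0.693147 / 3.12 = 0.2222 h^-1
Extrapolated tail: C_last / k_e = 7.87 / 0.2222 = 35.419
AUC_0→∞ = 204.3575 + 35.419 = 239.7765 µg/mL·h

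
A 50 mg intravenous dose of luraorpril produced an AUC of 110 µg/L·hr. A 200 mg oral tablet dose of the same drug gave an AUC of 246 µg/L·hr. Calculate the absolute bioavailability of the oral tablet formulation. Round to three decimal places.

F = 0.559

F = (AUC_ev / D_ev) / (AUC_iv / D_iv)
  = (246/200) / (110/50)
  = 1.23 / 2.2 = 0.5591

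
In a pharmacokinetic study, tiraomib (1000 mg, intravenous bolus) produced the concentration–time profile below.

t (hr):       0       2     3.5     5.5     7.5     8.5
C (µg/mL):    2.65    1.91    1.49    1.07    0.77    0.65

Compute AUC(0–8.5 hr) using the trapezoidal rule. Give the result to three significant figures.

Trapezoidal AUC_0→8.5:
  [0→2]: (2.65+1.91)/2 × 2 = 4.56
  [2→3.5]: (1.91+1.49)/2 × 1.5 = 2.55
  [3.5→5.5]: (1.49+1.07)/2 × 2 = 2.56
  [5.5→7.5]: (1.07+0.77)/2 × 2 = 1.84
  [7.5→8.5]: (0.77+0.65)/2 × 1 = 0.71
  Sum = 12.22 µg/mL·hr

AUC = 12.2 µg/mL·hr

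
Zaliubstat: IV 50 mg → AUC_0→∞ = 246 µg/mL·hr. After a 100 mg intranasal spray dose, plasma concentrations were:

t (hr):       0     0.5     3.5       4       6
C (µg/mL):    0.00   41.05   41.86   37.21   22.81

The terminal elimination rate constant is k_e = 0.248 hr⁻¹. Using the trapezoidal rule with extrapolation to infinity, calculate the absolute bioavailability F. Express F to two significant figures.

Trapezoidal AUC_0→6 (intranasal spray):
  [0→0.5]: (0.00+41.05)/2 × 0.5 = 10.2625
  [0.5→3.5]: (41.05+41.86)/2 × 3 = 124.365
  [3.5→4]: (41.86+37.21)/2 × 0.5 = 19.7675
  [4→6]: (37.21+22.81)/2 × 2 = 60.02
  Sum = 214.415 µg/mL·hr
Tail: C_last/k_e = 22.81/0.248 = 91.976
AUC_0→∞ (intranasal spray) = 214.415 + 91.976 = 306.391 µg/mL·hr
F = (AUC_ev/D_ev)/(AUC_iv/D_iv) = (306.391/100)/(246/50) = 3.06391/4.92 = 0.6227

F = 0.62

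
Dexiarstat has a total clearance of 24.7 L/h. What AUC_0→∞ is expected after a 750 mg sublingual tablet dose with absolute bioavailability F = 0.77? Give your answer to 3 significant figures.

AUC_0→∞ = F × Dose / CL
        = 0.77 × 750 / 24.7 = 23.3806 mg/L·h

AUC = 23.4 mg/L·h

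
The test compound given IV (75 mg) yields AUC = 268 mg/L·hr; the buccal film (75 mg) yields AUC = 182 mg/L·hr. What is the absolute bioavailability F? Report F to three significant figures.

F = 0.679

F = (AUC_ev / D_ev) / (AUC_iv / D_iv)
  = (182/75) / (268/75)
  = 2.42667 / 3.57333 = 0.6791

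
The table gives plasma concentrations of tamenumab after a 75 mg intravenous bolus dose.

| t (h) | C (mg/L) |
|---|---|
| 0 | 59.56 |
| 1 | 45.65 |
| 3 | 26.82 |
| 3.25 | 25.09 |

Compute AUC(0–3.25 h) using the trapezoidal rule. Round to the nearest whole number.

AUC = 132 mg/L·h

Trapezoidal AUC_0→3.25:
  [0→1]: (59.56+45.65)/2 × 1 = 52.605
  [1→3]: (45.65+26.82)/2 × 2 = 72.47
  [3→3.25]: (26.82+25.09)/2 × 0.25 = 6.48875
  Sum = 131.56375 mg/L·h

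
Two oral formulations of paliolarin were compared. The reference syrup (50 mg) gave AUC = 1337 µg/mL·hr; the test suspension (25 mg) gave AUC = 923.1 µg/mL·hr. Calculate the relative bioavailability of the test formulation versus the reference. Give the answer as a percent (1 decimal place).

F_rel = (AUC_test/D_test) / (AUC_ref/D_ref)
      = (923.1/25) / (1337/50)
      = 36.924 / 26.74 = 1.3809 = 138.09%

F_rel = 138.1%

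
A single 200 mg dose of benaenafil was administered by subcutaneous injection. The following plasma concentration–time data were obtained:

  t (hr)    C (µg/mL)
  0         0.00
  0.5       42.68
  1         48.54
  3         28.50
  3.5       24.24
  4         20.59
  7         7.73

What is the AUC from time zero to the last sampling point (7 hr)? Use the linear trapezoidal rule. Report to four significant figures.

Trapezoidal AUC_0→7:
  [0→0.5]: (0.00+42.68)/2 × 0.5 = 10.67
  [0.5→1]: (42.68+48.54)/2 × 0.5 = 22.805
  [1→3]: (48.54+28.50)/2 × 2 = 77.04
  [3→3.5]: (28.50+24.24)/2 × 0.5 = 13.185
  [3.5→4]: (24.24+20.59)/2 × 0.5 = 11.2075
  [4→7]: (20.59+7.73)/2 × 3 = 42.48
  Sum = 177.3875 µg/mL·hr

AUC = 177.4 µg/mL·hr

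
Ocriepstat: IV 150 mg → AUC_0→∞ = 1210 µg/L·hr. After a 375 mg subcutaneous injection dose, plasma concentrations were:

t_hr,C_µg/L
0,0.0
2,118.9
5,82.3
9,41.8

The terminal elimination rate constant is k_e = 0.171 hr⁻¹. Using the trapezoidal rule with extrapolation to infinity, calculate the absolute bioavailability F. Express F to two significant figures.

Trapezoidal AUC_0→9 (subcutaneous injection):
  [0→2]: (0.0+118.9)/2 × 2 = 118.9
  [2→5]: (118.9+82.3)/2 × 3 = 301.8
  [5→9]: (82.3+41.8)/2 × 4 = 248.2
  Sum = 668.9 µg/L·hr
Tail: C_last/k_e = 41.8/0.171 = 244.444
AUC_0→∞ (subcutaneous injection) = 668.9 + 244.444 = 913.344 µg/L·hr
F = (AUC_ev/D_ev)/(AUC_iv/D_iv) = (913.344/375)/(1210/150) = 2.435584/8.06667 = 0.3019

F = 0.30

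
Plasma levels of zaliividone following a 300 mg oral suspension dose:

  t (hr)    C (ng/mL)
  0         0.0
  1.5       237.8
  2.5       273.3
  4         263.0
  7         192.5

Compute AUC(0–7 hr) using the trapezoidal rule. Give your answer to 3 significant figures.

AUC = 1520 ng/mL·hr

Trapezoidal AUC_0→7:
  [0→1.5]: (0.0+237.8)/2 × 1.5 = 178.35
  [1.5→2.5]: (237.8+273.3)/2 × 1 = 255.55
  [2.5→4]: (273.3+263.0)/2 × 1.5 = 402.225
  [4→7]: (263.0+192.5)/2 × 3 = 683.25
  Sum = 1519.375 ng/mL·hr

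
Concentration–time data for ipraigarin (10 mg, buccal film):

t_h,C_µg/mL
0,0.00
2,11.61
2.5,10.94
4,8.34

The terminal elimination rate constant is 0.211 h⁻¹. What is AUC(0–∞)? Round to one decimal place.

AUC = 71.2 µg/mL·h

Trapezoidal AUC_0→4:
  [0→2]: (0.00+11.61)/2 × 2 = 11.61
  [2→2.5]: (11.61+10.94)/2 × 0.5 = 5.6375
  [2.5→4]: (10.94+8.34)/2 × 1.5 = 14.46
  Sum = 31.7075 µg/mL·h
Extrapolated tail: C_last / k_e = 8.34 / 0.211 = 39.526
AUC_0→∞ = 31.7075 + 39.526 = 71.2335 µg/mL·h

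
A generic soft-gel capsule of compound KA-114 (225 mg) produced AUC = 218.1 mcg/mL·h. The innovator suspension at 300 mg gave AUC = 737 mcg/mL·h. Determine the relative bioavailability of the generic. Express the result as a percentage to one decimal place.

F_rel = (AUC_test/D_test) / (AUC_ref/D_ref)
      = (218.1/225) / (737/300)
      = 0.969333 / 2.45667 = 0.3946 = 39.46%

F_rel = 39.5%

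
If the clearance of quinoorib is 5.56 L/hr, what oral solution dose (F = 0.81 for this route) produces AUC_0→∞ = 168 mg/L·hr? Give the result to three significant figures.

Dose = 1150 mg

Dose = CL × AUC_0→∞ / F
     = 5.56 × 168 / 0.81 = 1153.19 mg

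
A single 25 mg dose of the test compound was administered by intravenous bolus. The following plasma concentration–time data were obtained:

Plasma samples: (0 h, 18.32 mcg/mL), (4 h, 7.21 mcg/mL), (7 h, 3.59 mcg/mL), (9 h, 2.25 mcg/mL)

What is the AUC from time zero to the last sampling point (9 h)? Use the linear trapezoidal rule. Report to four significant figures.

AUC = 73.10 mcg/mL·h

Trapezoidal AUC_0→9:
  [0→4]: (18.32+7.21)/2 × 4 = 51.06
  [4→7]: (7.21+3.59)/2 × 3 = 16.2
  [7→9]: (3.59+2.25)/2 × 2 = 5.84
  Sum = 73.1 mcg/mL·h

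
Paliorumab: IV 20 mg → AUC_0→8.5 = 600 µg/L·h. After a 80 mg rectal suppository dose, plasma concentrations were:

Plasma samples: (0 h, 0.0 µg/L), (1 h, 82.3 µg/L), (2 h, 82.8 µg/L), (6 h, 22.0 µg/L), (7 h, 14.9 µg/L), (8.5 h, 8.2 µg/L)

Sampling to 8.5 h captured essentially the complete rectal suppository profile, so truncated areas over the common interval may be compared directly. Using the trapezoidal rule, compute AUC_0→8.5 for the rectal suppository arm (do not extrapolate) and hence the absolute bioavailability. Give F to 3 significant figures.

Trapezoidal AUC_0→8.5 (rectal suppository):
  [0→1]: (0.0+82.3)/2 × 1 = 41.15
  [1→2]: (82.3+82.8)/2 × 1 = 82.55
  [2→6]: (82.8+22.0)/2 × 4 = 209.6
  [6→7]: (22.0+14.9)/2 × 1 = 18.45
  [7→8.5]: (14.9+8.2)/2 × 1.5 = 17.325
  Sum = 369.075 µg/L·h
F = (AUC_ev/D_ev)/(AUC_iv/D_iv) = (369.075/80)/(600/20) = 4.6134375/30 = 0.1538

F = 0.154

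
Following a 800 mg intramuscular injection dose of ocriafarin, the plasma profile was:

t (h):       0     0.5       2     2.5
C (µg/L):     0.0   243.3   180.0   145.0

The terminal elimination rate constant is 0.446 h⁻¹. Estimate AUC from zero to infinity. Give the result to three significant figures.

Trapezoidal AUC_0→2.5:
  [0→0.5]: (0.0+243.3)/2 × 0.5 = 60.825
  [0.5→2]: (243.3+180.0)/2 × 1.5 = 317.475
  [2→2.5]: (180.0+145.0)/2 × 0.5 = 81.25
  Sum = 459.55 µg/L·h
Extrapolated tail: C_last / k_e = 145.0 / 0.446 = 325.112
AUC_0→∞ = 459.55 + 325.112 = 784.662 µg/L·h

AUC = 785 µg/L·h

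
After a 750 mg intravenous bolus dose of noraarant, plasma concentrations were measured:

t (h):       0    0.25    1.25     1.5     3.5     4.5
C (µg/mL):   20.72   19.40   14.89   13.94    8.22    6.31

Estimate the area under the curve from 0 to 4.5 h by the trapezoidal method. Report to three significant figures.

AUC = 55.2 µg/mL·h

Trapezoidal AUC_0→4.5:
  [0→0.25]: (20.72+19.40)/2 × 0.25 = 5.015
  [0.25→1.25]: (19.40+14.89)/2 × 1 = 17.145
  [1.25→1.5]: (14.89+13.94)/2 × 0.25 = 3.60375
  [1.5→3.5]: (13.94+8.22)/2 × 2 = 22.16
  [3.5→4.5]: (8.22+6.31)/2 × 1 = 7.265
  Sum = 55.18875 µg/mL·h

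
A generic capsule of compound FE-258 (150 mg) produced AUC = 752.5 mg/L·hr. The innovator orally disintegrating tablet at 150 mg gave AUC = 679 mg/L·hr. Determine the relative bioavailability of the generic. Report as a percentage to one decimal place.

F_rel = (AUC_test/D_test) / (AUC_ref/D_ref)
      = (752.5/150) / (679/150)
      = 5.01667 / 4.52667 = 1.1082 = 110.82%

F_rel = 110.8%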